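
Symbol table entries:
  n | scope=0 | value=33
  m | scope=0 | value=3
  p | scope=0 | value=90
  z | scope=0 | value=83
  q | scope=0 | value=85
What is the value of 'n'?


Searching symbol table for 'n':
  n | scope=0 | value=33 <- MATCH
  m | scope=0 | value=3
  p | scope=0 | value=90
  z | scope=0 | value=83
  q | scope=0 | value=85
Found 'n' at scope 0 with value 33

33


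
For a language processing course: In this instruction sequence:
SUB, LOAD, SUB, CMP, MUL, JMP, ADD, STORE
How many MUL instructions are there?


Scanning instruction sequence for MUL:
  Position 1: SUB
  Position 2: LOAD
  Position 3: SUB
  Position 4: CMP
  Position 5: MUL <- MATCH
  Position 6: JMP
  Position 7: ADD
  Position 8: STORE
Matches at positions: [5]
Total MUL count: 1

1


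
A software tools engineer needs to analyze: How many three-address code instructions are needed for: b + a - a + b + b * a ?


Expression: b + a - a + b + b * a
Generating three-address code (respecting * over +/- precedence):
  Instruction 1: t1 = b * a
  Instruction 2: t2 = b + a
  Instruction 3: t3 = t2 - a
  Instruction 4: t4 = t3 + b
  Instruction 5: t5 = t4 + t1
Total instructions: 5

5


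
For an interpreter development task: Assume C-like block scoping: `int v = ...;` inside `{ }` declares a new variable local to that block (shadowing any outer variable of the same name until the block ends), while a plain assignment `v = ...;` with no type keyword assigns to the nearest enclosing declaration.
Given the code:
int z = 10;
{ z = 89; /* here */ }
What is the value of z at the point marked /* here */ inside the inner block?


Analyzing scoping rules:
Outer scope: declares z = 10
Inner block: 'z = 89;' has no type keyword, so it is an assignment to the outer z (no shadowing)
Inside the block, after the assignment -> 89
Result: 89

89


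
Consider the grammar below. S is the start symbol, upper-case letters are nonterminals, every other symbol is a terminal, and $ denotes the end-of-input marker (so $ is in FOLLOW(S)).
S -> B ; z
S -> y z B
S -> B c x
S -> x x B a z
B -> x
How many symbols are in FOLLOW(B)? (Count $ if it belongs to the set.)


S is the start symbol and does not occur in any rule body, so FOLLOW(S) = {$}.
Examining every occurrence of B in a rule body:
  S -> B ; z : B is followed by terminal ';' -> add ';'
  S -> y z B : B is at the right end -> add FOLLOW(S) = {$}
  S -> B c x : B is followed by terminal 'c' -> add 'c'
  S -> x x B a z : B is followed by terminal 'a' -> add 'a'
  B -> x : B does not occur in the body -> contributes nothing
FOLLOW(B) = {;, a, c, $}
Count: 4

4


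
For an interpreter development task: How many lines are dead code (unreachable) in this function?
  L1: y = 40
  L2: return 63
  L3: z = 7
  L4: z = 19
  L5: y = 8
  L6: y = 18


Analyzing control flow:
  L1: reachable (before return)
  L2: reachable (return statement)
  L3: DEAD (after return at L2)
  L4: DEAD (after return at L2)
  L5: DEAD (after return at L2)
  L6: DEAD (after return at L2)
Return at L2, total lines = 6
Dead lines: L3 through L6
Count: 4

4


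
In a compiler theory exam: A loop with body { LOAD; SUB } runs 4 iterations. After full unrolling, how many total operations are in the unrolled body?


Loop body operations: LOAD, SUB (2 ops per iteration)
Unrolling 4 iterations:
  Iteration 1: LOAD, SUB (2 ops)
  Iteration 2: LOAD, SUB (2 ops)
  Iteration 3: LOAD, SUB (2 ops)
  Iteration 4: LOAD, SUB (2 ops)
Total: 4 iterations * 2 ops/iter = 8 operations

8


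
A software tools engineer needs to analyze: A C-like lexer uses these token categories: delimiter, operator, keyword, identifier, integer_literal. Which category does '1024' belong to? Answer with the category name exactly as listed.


Token: '1024'
Checking categories:
  identifier: no
  integer_literal: YES
  operator: no
  keyword: no
  delimiter: no
Category: integer_literal

integer_literal


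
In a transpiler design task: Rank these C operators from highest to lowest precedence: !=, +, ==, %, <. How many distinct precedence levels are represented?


Looking up precedence for each operator:
  != -> precedence 3
  + -> precedence 5
  == -> precedence 3
  % -> precedence 6
  < -> precedence 4
Sorted highest to lowest: %, +, <, !=, ==
Distinct precedence values: [6, 5, 4, 3]
Number of distinct levels: 4

4


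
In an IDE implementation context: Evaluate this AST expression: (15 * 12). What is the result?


Expression: (15 * 12)
Evaluating step by step:
  15 * 12 = 180
Result: 180

180


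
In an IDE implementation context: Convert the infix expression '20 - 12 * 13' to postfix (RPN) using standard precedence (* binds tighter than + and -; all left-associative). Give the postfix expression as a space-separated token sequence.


Applying the shunting-yard algorithm:
  Operand 20 -> output
  Push '-' onto operator stack -> op-stack: [-]
  Operand 12 -> output
  Push '*' onto operator stack -> op-stack: [-, *]
  Operand 13 -> output
  End of input: pop '*' to output
  End of input: pop '-' to output
Postfix result: 20 12 13 * -

20 12 13 * -


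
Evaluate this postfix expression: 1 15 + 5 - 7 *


Processing tokens left to right:
Push 1, Push 15
Pop 1 and 15, compute 1 + 15 = 16, push 16
Push 5
Pop 16 and 5, compute 16 - 5 = 11, push 11
Push 7
Pop 11 and 7, compute 11 * 7 = 77, push 77
Stack result: 77

77


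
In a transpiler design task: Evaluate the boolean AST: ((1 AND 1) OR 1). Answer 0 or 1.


Step 1: Evaluate inner node
  1 AND 1 = 1
Step 2: Evaluate root node
  1 OR 1 = 1

1


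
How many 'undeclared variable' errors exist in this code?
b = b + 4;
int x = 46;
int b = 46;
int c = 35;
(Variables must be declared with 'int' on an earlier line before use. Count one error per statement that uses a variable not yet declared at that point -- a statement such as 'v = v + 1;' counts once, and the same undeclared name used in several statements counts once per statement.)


Scanning code line by line:
  Line 1: use 'b' -> ERROR (undeclared)
  Line 2: declare 'x' -> declared = ['x']
  Line 3: declare 'b' -> declared = ['b', 'x']
  Line 4: declare 'c' -> declared = ['b', 'c', 'x']
Total undeclared variable errors: 1

1


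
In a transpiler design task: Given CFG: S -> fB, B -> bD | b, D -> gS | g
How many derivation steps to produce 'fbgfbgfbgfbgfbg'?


Grammar: S -> fB, B -> bD | b, D -> gS | g
Deriving 'fbgfbgfbgfbgfbg':
Step 1: S -> fB => fB
Step 2: B -> bD => fbD
Step 3: D -> gS => fbgS
Step 4: S -> fB => fbgfB
Step 5: B -> bD => fbgfbD
Step 6: D -> gS => fbgfbgS
Step 7: S -> fB => fbgfbgfB
Step 8: B -> bD => fbgfbgfbD
Step 9: D -> gS => fbgfbgfbgS
Step 10: S -> fB => fbgfbgfbgfB
Step 11: B -> bD => fbgfbgfbgfbD
Step 12: D -> gS => fbgfbgfbgfbgS
Step 13: S -> fB => fbgfbgfbgfbgfB
Step 14: B -> bD => fbgfbgfbgfbgfbD
Step 15: D -> g => fbgfbgfbgfbgfbg
Total derivation steps: 15

15


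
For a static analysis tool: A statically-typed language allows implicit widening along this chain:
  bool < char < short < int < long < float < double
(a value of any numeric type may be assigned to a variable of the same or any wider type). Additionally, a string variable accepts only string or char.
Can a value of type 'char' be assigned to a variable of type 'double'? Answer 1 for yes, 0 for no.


Target variable type: double
Source value type: char
Numeric ranks: char=1, double=6
Widening allowed iff rank(source) <= rank(target): 1 <= 6? Yes
Result: 1

1


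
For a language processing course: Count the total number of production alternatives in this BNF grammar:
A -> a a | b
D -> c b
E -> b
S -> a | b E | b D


Counting alternatives per rule:
  A: 2 alternative(s)
  D: 1 alternative(s)
  E: 1 alternative(s)
  S: 3 alternative(s)
Sum: 2 + 1 + 1 + 3 = 7

7


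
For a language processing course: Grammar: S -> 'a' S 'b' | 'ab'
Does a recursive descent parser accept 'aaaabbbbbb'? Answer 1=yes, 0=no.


Grammar accepts strings of the form a^n b^n (n >= 1)
Word: 'aaaabbbbbb'
Counting: 4 a's and 6 b's
Check: 4 == 6? No
Mismatch: a-count != b-count
Rejected

0


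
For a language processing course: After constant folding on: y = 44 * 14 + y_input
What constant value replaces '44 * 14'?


Identifying constant sub-expression:
  Original: y = 44 * 14 + y_input
  44 and 14 are both compile-time constants
  Evaluating: 44 * 14 = 616
  After folding: y = 616 + y_input

616


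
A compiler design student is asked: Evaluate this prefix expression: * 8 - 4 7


Parsing prefix expression: * 8 - 4 7
Step 1: Innermost operation '- 4 7'
  4 - 7 = -3
Step 2: Outer operation '* 8 [-3]'
  8 * -3 = -24

-24


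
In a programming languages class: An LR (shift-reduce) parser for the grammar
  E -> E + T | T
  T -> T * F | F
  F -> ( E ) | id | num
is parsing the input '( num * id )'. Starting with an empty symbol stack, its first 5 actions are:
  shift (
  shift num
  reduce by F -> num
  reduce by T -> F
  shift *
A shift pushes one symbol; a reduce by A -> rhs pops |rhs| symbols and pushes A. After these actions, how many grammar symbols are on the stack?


Tracking the symbol stack through each action:
  Action 1: shift '(' : push -> stack = [(] (size 1)
  Action 2: shift 'num' : push -> stack = [(, num] (size 2)
  Action 3: reduce by F -> num : pop 1, push F -> stack = [(, F] (size 2)
  Action 4: reduce by T -> F : pop 1, push T -> stack = [(, T] (size 2)
  Action 5: shift '*' : push -> stack = [(, T, *] (size 3)
Final stack size: 3

3


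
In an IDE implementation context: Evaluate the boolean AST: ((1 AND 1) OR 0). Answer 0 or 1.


Step 1: Evaluate inner node
  1 AND 1 = 1
Step 2: Evaluate root node
  1 OR 0 = 1

1


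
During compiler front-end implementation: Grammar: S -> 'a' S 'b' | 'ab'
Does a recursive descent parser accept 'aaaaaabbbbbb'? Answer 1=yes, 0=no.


Grammar accepts strings of the form a^n b^n (n >= 1)
Word: 'aaaaaabbbbbb'
Counting: 6 a's and 6 b's
Check: 6 == 6? Yes
Derivation (S -> aSb applied 5 time(s), then S -> ab): S => aSb => aaSbb => aaaSbbb => aaaaSbbbb => aaaaaSbbbbb => aaaaaabbbbbb
Accepted

1


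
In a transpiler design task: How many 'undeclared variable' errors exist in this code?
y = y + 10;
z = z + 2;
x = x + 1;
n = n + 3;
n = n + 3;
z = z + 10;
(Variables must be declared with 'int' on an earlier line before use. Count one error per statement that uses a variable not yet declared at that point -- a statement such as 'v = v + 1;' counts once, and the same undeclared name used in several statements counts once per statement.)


Scanning code line by line:
  Line 1: use 'y' -> ERROR (undeclared)
  Line 2: use 'z' -> ERROR (undeclared)
  Line 3: use 'x' -> ERROR (undeclared)
  Line 4: use 'n' -> ERROR (undeclared)
  Line 5: use 'n' -> ERROR (undeclared)
  Line 6: use 'z' -> ERROR (undeclared)
Total undeclared variable errors: 6

6


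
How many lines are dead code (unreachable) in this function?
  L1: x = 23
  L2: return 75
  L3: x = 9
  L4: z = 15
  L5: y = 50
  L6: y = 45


Analyzing control flow:
  L1: reachable (before return)
  L2: reachable (return statement)
  L3: DEAD (after return at L2)
  L4: DEAD (after return at L2)
  L5: DEAD (after return at L2)
  L6: DEAD (after return at L2)
Return at L2, total lines = 6
Dead lines: L3 through L6
Count: 4

4


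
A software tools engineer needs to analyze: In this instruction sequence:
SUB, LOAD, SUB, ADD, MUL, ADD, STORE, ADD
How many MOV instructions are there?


Scanning instruction sequence for MOV:
  Position 1: SUB
  Position 2: LOAD
  Position 3: SUB
  Position 4: ADD
  Position 5: MUL
  Position 6: ADD
  Position 7: STORE
  Position 8: ADD
Matches at positions: []
Total MOV count: 0

0


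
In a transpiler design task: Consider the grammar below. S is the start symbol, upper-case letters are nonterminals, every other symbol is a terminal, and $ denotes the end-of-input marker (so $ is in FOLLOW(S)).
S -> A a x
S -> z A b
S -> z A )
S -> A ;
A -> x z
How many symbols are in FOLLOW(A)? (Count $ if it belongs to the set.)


S is the start symbol and does not occur in any rule body, so FOLLOW(S) = {$}.
Examining every occurrence of A in a rule body:
  S -> A a x : A is followed by terminal 'a' -> add 'a'
  S -> z A b : A is followed by terminal 'b' -> add 'b'
  S -> z A ) : A is followed by terminal ')' -> add ')'
  S -> A ; : A is followed by terminal ';' -> add ';'
  A -> x z : A does not occur in the body -> contributes nothing
FOLLOW(A) = {), ;, a, b}
Count: 4

4


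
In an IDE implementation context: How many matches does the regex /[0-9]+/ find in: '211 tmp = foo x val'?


Pattern: /[0-9]+/ (int literals)
Input: '211 tmp = foo x val'
Scanning for matches:
  Match 1: '211'
Total matches: 1

1


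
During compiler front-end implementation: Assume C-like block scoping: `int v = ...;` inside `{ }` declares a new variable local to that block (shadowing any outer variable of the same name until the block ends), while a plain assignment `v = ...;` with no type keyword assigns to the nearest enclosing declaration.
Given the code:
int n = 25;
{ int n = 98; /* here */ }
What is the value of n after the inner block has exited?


Analyzing scoping rules:
Outer scope: declares n = 25
Inner block: 'int n = 98;' declares a NEW n that shadows the outer one
When the block exits the inner n goes out of scope; the outer n was never modified -> 25
Result: 25

25


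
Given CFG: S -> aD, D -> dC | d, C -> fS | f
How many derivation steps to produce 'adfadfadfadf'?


Grammar: S -> aD, D -> dC | d, C -> fS | f
Deriving 'adfadfadfadf':
Step 1: S -> aD => aD
Step 2: D -> dC => adC
Step 3: C -> fS => adfS
Step 4: S -> aD => adfaD
Step 5: D -> dC => adfadC
Step 6: C -> fS => adfadfS
Step 7: S -> aD => adfadfaD
Step 8: D -> dC => adfadfadC
Step 9: C -> fS => adfadfadfS
Step 10: S -> aD => adfadfadfaD
Step 11: D -> dC => adfadfadfadC
Step 12: C -> f => adfadfadfadf
Total derivation steps: 12

12


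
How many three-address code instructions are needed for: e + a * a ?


Expression: e + a * a
Generating three-address code (respecting * over +/- precedence):
  Instruction 1: t1 = a * a
  Instruction 2: t2 = e + t1
Total instructions: 2

2


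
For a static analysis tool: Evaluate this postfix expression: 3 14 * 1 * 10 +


Processing tokens left to right:
Push 3, Push 14
Pop 3 and 14, compute 3 * 14 = 42, push 42
Push 1
Pop 42 and 1, compute 42 * 1 = 42, push 42
Push 10
Pop 42 and 10, compute 42 + 10 = 52, push 52
Stack result: 52

52


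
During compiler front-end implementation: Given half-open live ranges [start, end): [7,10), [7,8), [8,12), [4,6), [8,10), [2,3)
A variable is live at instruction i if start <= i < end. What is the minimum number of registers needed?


Live ranges:
  Var0: [7, 10)
  Var1: [7, 8)
  Var2: [8, 12)
  Var3: [4, 6)
  Var4: [8, 10)
  Var5: [2, 3)
Sweep-line events (position, delta, active):
  pos=2 start -> active=1
  pos=3 end -> active=0
  pos=4 start -> active=1
  pos=6 end -> active=0
  pos=7 start -> active=1
  pos=7 start -> active=2
  pos=8 end -> active=1
  pos=8 start -> active=2
  pos=8 start -> active=3
  pos=10 end -> active=2
  pos=10 end -> active=1
  pos=12 end -> active=0
Maximum simultaneous active: 3
Minimum registers needed: 3

3


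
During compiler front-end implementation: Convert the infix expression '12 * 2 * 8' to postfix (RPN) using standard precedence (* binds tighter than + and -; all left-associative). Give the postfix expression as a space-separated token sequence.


Applying the shunting-yard algorithm:
  Operand 12 -> output
  Push '*' onto operator stack -> op-stack: [*]
  Operand 2 -> output
  See '*' (prec 2); top '*' (prec 2) >= it -> pop '*' to output
  Push '*' onto operator stack -> op-stack: [*]
  Operand 8 -> output
  End of input: pop '*' to output
Postfix result: 12 2 * 8 *

12 2 * 8 *


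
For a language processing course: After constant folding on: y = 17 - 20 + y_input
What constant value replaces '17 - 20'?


Identifying constant sub-expression:
  Original: y = 17 - 20 + y_input
  17 and 20 are both compile-time constants
  Evaluating: 17 - 20 = -3
  After folding: y = -3 + y_input

-3


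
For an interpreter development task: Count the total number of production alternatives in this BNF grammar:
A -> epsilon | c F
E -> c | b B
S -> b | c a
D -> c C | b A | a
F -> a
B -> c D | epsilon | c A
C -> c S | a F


Counting alternatives per rule:
  A: 2 alternative(s)
  E: 2 alternative(s)
  S: 2 alternative(s)
  D: 3 alternative(s)
  F: 1 alternative(s)
  B: 3 alternative(s)
  C: 2 alternative(s)
Sum: 2 + 2 + 2 + 3 + 1 + 3 + 2 = 15

15


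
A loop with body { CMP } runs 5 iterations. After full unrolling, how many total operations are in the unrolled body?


Loop body operations: CMP (1 op per iteration)
Unrolling 5 iterations:
  Iteration 1: CMP (1 ops)
  Iteration 2: CMP (1 ops)
  Iteration 3: CMP (1 ops)
  Iteration 4: CMP (1 ops)
  Iteration 5: CMP (1 ops)
Total: 5 iterations * 1 ops/iter = 5 operations

5


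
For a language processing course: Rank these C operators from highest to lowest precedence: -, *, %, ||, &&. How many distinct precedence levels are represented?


Looking up precedence for each operator:
  - -> precedence 5
  * -> precedence 6
  % -> precedence 6
  || -> precedence 1
  && -> precedence 2
Sorted highest to lowest: *, %, -, &&, ||
Distinct precedence values: [6, 5, 2, 1]
Number of distinct levels: 4

4


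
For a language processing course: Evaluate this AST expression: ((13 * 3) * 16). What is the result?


Expression: ((13 * 3) * 16)
Evaluating step by step:
  13 * 3 = 39
  39 * 16 = 624
Result: 624

624


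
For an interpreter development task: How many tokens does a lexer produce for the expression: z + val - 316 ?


Scanning 'z + val - 316'
Token 1: 'z' -> identifier
Token 2: '+' -> operator
Token 3: 'val' -> identifier
Token 4: '-' -> operator
Token 5: '316' -> integer_literal
Total tokens: 5

5


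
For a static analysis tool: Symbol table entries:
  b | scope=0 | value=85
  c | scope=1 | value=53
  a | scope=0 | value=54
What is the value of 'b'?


Searching symbol table for 'b':
  b | scope=0 | value=85 <- MATCH
  c | scope=1 | value=53
  a | scope=0 | value=54
Found 'b' at scope 0 with value 85

85


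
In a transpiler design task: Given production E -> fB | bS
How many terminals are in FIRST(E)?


Production: E -> fB | bS
Examining each alternative for leading terminals:
  E -> fB : first terminal = 'f'
  E -> bS : first terminal = 'b'
FIRST(E) = {b, f}
Count: 2

2


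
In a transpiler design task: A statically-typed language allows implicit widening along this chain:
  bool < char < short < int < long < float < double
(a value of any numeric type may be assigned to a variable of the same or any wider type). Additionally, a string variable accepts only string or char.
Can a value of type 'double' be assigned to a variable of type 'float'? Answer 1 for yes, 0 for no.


Target variable type: float
Source value type: double
Numeric ranks: double=6, float=5
Widening allowed iff rank(source) <= rank(target): 6 <= 5? No
Result: 0

0


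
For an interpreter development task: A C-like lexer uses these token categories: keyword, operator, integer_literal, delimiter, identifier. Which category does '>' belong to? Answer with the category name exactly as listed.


Token: '>'
Checking categories:
  identifier: no
  integer_literal: no
  operator: YES
  keyword: no
  delimiter: no
Category: operator

operator


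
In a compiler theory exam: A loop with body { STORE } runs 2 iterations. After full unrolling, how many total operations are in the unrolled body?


Loop body operations: STORE (1 op per iteration)
Unrolling 2 iterations:
  Iteration 1: STORE (1 ops)
  Iteration 2: STORE (1 ops)
Total: 2 iterations * 1 ops/iter = 2 operations

2


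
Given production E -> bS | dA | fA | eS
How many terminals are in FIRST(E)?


Production: E -> bS | dA | fA | eS
Examining each alternative for leading terminals:
  E -> bS : first terminal = 'b'
  E -> dA : first terminal = 'd'
  E -> fA : first terminal = 'f'
  E -> eS : first terminal = 'e'
FIRST(E) = {b, d, e, f}
Count: 4

4


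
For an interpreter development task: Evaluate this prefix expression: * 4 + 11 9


Parsing prefix expression: * 4 + 11 9
Step 1: Innermost operation '+ 11 9'
  11 + 9 = 20
Step 2: Outer operation '* 4 [20]'
  4 * 20 = 80

80


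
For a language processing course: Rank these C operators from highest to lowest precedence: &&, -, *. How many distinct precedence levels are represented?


Looking up precedence for each operator:
  && -> precedence 2
  - -> precedence 5
  * -> precedence 6
Sorted highest to lowest: *, -, &&
Distinct precedence values: [6, 5, 2]
Number of distinct levels: 3

3


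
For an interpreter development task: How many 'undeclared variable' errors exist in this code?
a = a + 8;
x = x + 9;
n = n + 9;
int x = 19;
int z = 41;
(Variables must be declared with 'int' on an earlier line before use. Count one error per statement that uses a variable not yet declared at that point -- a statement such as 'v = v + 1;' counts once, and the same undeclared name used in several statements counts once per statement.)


Scanning code line by line:
  Line 1: use 'a' -> ERROR (undeclared)
  Line 2: use 'x' -> ERROR (undeclared)
  Line 3: use 'n' -> ERROR (undeclared)
  Line 4: declare 'x' -> declared = ['x']
  Line 5: declare 'z' -> declared = ['x', 'z']
Total undeclared variable errors: 3

3


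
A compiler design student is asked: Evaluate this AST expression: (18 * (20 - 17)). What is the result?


Expression: (18 * (20 - 17))
Evaluating step by step:
  20 - 17 = 3
  18 * 3 = 54
Result: 54

54


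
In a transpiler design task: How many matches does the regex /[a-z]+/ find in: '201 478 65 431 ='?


Pattern: /[a-z]+/ (identifiers)
Input: '201 478 65 431 ='
Scanning for matches:
Total matches: 0

0


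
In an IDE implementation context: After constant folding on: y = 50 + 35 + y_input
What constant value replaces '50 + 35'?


Identifying constant sub-expression:
  Original: y = 50 + 35 + y_input
  50 and 35 are both compile-time constants
  Evaluating: 50 + 35 = 85
  After folding: y = 85 + y_input

85


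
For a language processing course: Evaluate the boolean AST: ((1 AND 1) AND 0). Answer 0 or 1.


Step 1: Evaluate inner node
  1 AND 1 = 1
Step 2: Evaluate root node
  1 AND 0 = 0

0


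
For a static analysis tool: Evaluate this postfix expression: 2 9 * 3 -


Processing tokens left to right:
Push 2, Push 9
Pop 2 and 9, compute 2 * 9 = 18, push 18
Push 3
Pop 18 and 3, compute 18 - 3 = 15, push 15
Stack result: 15

15


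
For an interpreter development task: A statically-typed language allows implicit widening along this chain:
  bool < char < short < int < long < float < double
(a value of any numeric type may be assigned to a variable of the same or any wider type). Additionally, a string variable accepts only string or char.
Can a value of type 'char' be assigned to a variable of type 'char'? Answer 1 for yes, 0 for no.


Target variable type: char
Source value type: char
Numeric ranks: char=1, char=1
Widening allowed iff rank(source) <= rank(target): 1 <= 1? Yes
Result: 1

1


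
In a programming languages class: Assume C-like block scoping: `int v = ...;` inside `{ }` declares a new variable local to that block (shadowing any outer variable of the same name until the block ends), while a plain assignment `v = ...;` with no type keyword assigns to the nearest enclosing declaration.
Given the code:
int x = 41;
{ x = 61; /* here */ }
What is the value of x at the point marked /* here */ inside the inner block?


Analyzing scoping rules:
Outer scope: declares x = 41
Inner block: 'x = 61;' has no type keyword, so it is an assignment to the outer x (no shadowing)
Inside the block, after the assignment -> 61
Result: 61

61


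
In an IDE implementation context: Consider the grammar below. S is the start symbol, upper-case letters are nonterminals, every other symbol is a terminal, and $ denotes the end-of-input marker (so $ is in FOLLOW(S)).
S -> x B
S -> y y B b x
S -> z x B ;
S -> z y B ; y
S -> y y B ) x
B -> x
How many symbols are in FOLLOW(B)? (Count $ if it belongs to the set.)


S is the start symbol and does not occur in any rule body, so FOLLOW(S) = {$}.
Examining every occurrence of B in a rule body:
  S -> x B : B is at the right end -> add FOLLOW(S) = {$}
  S -> y y B b x : B is followed by terminal 'b' -> add 'b'
  S -> z x B ; : B is followed by terminal ';' -> add ';'
  S -> z y B ; y : B is followed by terminal ';' -> add ';' (already in the set)
  S -> y y B ) x : B is followed by terminal ')' -> add ')'
  B -> x : B does not occur in the body -> contributes nothing
FOLLOW(B) = {), ;, b, $}
Count: 4

4


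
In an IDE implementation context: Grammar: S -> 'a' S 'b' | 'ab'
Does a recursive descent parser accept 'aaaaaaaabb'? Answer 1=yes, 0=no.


Grammar accepts strings of the form a^n b^n (n >= 1)
Word: 'aaaaaaaabb'
Counting: 8 a's and 2 b's
Check: 8 == 2? No
Mismatch: a-count != b-count
Rejected

0


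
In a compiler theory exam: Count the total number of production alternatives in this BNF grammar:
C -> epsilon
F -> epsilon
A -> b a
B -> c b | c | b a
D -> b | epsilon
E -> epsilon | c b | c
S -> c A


Counting alternatives per rule:
  C: 1 alternative(s)
  F: 1 alternative(s)
  A: 1 alternative(s)
  B: 3 alternative(s)
  D: 2 alternative(s)
  E: 3 alternative(s)
  S: 1 alternative(s)
Sum: 1 + 1 + 1 + 3 + 2 + 3 + 1 = 12

12


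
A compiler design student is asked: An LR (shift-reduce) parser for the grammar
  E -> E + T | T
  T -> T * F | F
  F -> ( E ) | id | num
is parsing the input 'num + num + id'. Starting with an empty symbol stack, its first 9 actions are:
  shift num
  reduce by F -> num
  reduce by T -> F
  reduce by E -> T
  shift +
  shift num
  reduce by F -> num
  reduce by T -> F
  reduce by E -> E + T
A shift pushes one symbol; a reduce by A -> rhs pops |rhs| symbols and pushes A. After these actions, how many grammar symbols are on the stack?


Tracking the symbol stack through each action:
  Action 1: shift 'num' : push -> stack = [num] (size 1)
  Action 2: reduce by F -> num : pop 1, push F -> stack = [F] (size 1)
  Action 3: reduce by T -> F : pop 1, push T -> stack = [T] (size 1)
  Action 4: reduce by E -> T : pop 1, push E -> stack = [E] (size 1)
  Action 5: shift '+' : push -> stack = [E, +] (size 2)
  Action 6: shift 'num' : push -> stack = [E, +, num] (size 3)
  Action 7: reduce by F -> num : pop 1, push F -> stack = [E, +, F] (size 3)
  Action 8: reduce by T -> F : pop 1, push T -> stack = [E, +, T] (size 3)
  Action 9: reduce by E -> E + T : pop 3, push E -> stack = [E] (size 1)
Final stack size: 1

1


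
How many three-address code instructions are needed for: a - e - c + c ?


Expression: a - e - c + c
Generating three-address code (respecting * over +/- precedence):
  Instruction 1: t1 = a - e
  Instruction 2: t2 = t1 - c
  Instruction 3: t3 = t2 + c
Total instructions: 3

3


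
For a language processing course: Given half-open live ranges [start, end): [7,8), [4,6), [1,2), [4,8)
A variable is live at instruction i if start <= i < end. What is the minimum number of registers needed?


Live ranges:
  Var0: [7, 8)
  Var1: [4, 6)
  Var2: [1, 2)
  Var3: [4, 8)
Sweep-line events (position, delta, active):
  pos=1 start -> active=1
  pos=2 end -> active=0
  pos=4 start -> active=1
  pos=4 start -> active=2
  pos=6 end -> active=1
  pos=7 start -> active=2
  pos=8 end -> active=1
  pos=8 end -> active=0
Maximum simultaneous active: 2
Minimum registers needed: 2

2


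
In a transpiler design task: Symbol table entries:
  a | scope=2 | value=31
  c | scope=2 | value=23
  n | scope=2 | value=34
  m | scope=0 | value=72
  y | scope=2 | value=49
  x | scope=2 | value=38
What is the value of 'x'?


Searching symbol table for 'x':
  a | scope=2 | value=31
  c | scope=2 | value=23
  n | scope=2 | value=34
  m | scope=0 | value=72
  y | scope=2 | value=49
  x | scope=2 | value=38 <- MATCH
Found 'x' at scope 2 with value 38

38


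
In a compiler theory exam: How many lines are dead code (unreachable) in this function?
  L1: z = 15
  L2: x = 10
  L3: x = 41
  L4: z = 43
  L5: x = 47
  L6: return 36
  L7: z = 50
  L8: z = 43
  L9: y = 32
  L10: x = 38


Analyzing control flow:
  L1: reachable (before return)
  L2: reachable (before return)
  L3: reachable (before return)
  L4: reachable (before return)
  L5: reachable (before return)
  L6: reachable (return statement)
  L7: DEAD (after return at L6)
  L8: DEAD (after return at L6)
  L9: DEAD (after return at L6)
  L10: DEAD (after return at L6)
Return at L6, total lines = 10
Dead lines: L7 through L10
Count: 4

4


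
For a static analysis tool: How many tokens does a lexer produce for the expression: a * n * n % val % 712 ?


Scanning 'a * n * n % val % 712'
Token 1: 'a' -> identifier
Token 2: '*' -> operator
Token 3: 'n' -> identifier
Token 4: '*' -> operator
Token 5: 'n' -> identifier
Token 6: '%' -> operator
Token 7: 'val' -> identifier
Token 8: '%' -> operator
Token 9: '712' -> integer_literal
Total tokens: 9

9


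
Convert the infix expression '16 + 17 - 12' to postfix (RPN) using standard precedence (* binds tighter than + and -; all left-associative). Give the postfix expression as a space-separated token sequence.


Applying the shunting-yard algorithm:
  Operand 16 -> output
  Push '+' onto operator stack -> op-stack: [+]
  Operand 17 -> output
  See '-' (prec 1); top '+' (prec 1) >= it -> pop '+' to output
  Push '-' onto operator stack -> op-stack: [-]
  Operand 12 -> output
  End of input: pop '-' to output
Postfix result: 16 17 + 12 -

16 17 + 12 -


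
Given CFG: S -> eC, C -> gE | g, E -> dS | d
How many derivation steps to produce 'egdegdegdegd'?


Grammar: S -> eC, C -> gE | g, E -> dS | d
Deriving 'egdegdegdegd':
Step 1: S -> eC => eC
Step 2: C -> gE => egE
Step 3: E -> dS => egdS
Step 4: S -> eC => egdeC
Step 5: C -> gE => egdegE
Step 6: E -> dS => egdegdS
Step 7: S -> eC => egdegdeC
Step 8: C -> gE => egdegdegE
Step 9: E -> dS => egdegdegdS
Step 10: S -> eC => egdegdegdeC
Step 11: C -> gE => egdegdegdegE
Step 12: E -> d => egdegdegdegd
Total derivation steps: 12

12


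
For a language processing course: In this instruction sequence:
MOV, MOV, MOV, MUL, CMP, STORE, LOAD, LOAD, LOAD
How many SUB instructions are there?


Scanning instruction sequence for SUB:
  Position 1: MOV
  Position 2: MOV
  Position 3: MOV
  Position 4: MUL
  Position 5: CMP
  Position 6: STORE
  Position 7: LOAD
  Position 8: LOAD
  Position 9: LOAD
Matches at positions: []
Total SUB count: 0

0


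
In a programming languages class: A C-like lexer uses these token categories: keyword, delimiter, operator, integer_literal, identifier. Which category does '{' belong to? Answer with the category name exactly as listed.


Token: '{'
Checking categories:
  identifier: no
  integer_literal: no
  operator: no
  keyword: no
  delimiter: YES
Category: delimiter

delimiter


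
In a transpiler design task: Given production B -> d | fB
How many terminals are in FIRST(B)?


Production: B -> d | fB
Examining each alternative for leading terminals:
  B -> d : first terminal = 'd'
  B -> fB : first terminal = 'f'
FIRST(B) = {d, f}
Count: 2

2


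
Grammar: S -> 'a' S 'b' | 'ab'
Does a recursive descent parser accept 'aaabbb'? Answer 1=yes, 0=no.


Grammar accepts strings of the form a^n b^n (n >= 1)
Word: 'aaabbb'
Counting: 3 a's and 3 b's
Check: 3 == 3? Yes
Derivation (S -> aSb applied 2 time(s), then S -> ab): S => aSb => aaSbb => aaabbb
Accepted

1


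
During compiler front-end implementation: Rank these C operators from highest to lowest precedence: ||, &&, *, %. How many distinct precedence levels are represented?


Looking up precedence for each operator:
  || -> precedence 1
  && -> precedence 2
  * -> precedence 6
  % -> precedence 6
Sorted highest to lowest: *, %, &&, ||
Distinct precedence values: [6, 2, 1]
Number of distinct levels: 3

3


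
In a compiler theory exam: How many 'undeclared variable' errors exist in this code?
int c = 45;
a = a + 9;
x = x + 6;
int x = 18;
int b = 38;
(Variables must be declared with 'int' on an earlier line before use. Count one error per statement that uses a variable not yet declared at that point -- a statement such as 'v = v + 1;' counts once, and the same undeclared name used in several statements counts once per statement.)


Scanning code line by line:
  Line 1: declare 'c' -> declared = ['c']
  Line 2: use 'a' -> ERROR (undeclared)
  Line 3: use 'x' -> ERROR (undeclared)
  Line 4: declare 'x' -> declared = ['c', 'x']
  Line 5: declare 'b' -> declared = ['b', 'c', 'x']
Total undeclared variable errors: 2

2


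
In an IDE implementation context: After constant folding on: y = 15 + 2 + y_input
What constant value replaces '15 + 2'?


Identifying constant sub-expression:
  Original: y = 15 + 2 + y_input
  15 and 2 are both compile-time constants
  Evaluating: 15 + 2 = 17
  After folding: y = 17 + y_input

17


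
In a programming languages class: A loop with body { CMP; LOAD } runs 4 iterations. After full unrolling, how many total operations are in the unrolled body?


Loop body operations: CMP, LOAD (2 ops per iteration)
Unrolling 4 iterations:
  Iteration 1: CMP, LOAD (2 ops)
  Iteration 2: CMP, LOAD (2 ops)
  Iteration 3: CMP, LOAD (2 ops)
  Iteration 4: CMP, LOAD (2 ops)
Total: 4 iterations * 2 ops/iter = 8 operations

8


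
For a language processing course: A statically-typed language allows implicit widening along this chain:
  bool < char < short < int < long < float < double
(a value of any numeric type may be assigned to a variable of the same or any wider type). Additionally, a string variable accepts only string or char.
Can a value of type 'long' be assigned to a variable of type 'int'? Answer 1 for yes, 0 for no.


Target variable type: int
Source value type: long
Numeric ranks: long=4, int=3
Widening allowed iff rank(source) <= rank(target): 4 <= 3? No
Result: 0

0


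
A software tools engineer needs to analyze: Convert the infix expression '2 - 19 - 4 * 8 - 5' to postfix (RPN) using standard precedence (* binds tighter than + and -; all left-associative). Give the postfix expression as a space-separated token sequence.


Applying the shunting-yard algorithm:
  Operand 2 -> output
  Push '-' onto operator stack -> op-stack: [-]
  Operand 19 -> output
  See '-' (prec 1); top '-' (prec 1) >= it -> pop '-' to output
  Push '-' onto operator stack -> op-stack: [-]
  Operand 4 -> output
  Push '*' onto operator stack -> op-stack: [-, *]
  Operand 8 -> output
  See '-' (prec 1); top '*' (prec 2) >= it -> pop '*' to output
  See '-' (prec 1); top '-' (prec 1) >= it -> pop '-' to output
  Push '-' onto operator stack -> op-stack: [-]
  Operand 5 -> output
  End of input: pop '-' to output
Postfix result: 2 19 - 4 8 * - 5 -

2 19 - 4 8 * - 5 -


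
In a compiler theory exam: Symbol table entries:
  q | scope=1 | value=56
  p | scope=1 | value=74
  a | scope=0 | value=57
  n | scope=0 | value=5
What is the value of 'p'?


Searching symbol table for 'p':
  q | scope=1 | value=56
  p | scope=1 | value=74 <- MATCH
  a | scope=0 | value=57
  n | scope=0 | value=5
Found 'p' at scope 1 with value 74

74


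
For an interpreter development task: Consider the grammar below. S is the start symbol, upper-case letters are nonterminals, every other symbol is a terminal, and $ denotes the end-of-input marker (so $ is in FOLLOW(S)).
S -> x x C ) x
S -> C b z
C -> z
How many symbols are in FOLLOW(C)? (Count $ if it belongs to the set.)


S is the start symbol and does not occur in any rule body, so FOLLOW(S) = {$}.
Examining every occurrence of C in a rule body:
  S -> x x C ) x : C is followed by terminal ')' -> add ')'
  S -> C b z : C is followed by terminal 'b' -> add 'b'
  C -> z : C does not occur in the body -> contributes nothing
FOLLOW(C) = {), b}
Count: 2

2


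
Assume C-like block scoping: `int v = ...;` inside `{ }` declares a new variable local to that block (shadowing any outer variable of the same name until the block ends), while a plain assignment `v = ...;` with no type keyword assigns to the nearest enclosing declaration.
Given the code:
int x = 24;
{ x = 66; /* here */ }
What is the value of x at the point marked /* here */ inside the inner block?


Analyzing scoping rules:
Outer scope: declares x = 24
Inner block: 'x = 66;' has no type keyword, so it is an assignment to the outer x (no shadowing)
Inside the block, after the assignment -> 66
Result: 66

66


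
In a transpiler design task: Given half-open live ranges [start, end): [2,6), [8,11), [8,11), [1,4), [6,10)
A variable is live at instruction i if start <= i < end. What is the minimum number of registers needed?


Live ranges:
  Var0: [2, 6)
  Var1: [8, 11)
  Var2: [8, 11)
  Var3: [1, 4)
  Var4: [6, 10)
Sweep-line events (position, delta, active):
  pos=1 start -> active=1
  pos=2 start -> active=2
  pos=4 end -> active=1
  pos=6 end -> active=0
  pos=6 start -> active=1
  pos=8 start -> active=2
  pos=8 start -> active=3
  pos=10 end -> active=2
  pos=11 end -> active=1
  pos=11 end -> active=0
Maximum simultaneous active: 3
Minimum registers needed: 3

3


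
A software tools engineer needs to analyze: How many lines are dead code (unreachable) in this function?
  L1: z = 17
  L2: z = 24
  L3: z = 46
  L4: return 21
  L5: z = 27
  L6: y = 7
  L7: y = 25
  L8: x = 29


Analyzing control flow:
  L1: reachable (before return)
  L2: reachable (before return)
  L3: reachable (before return)
  L4: reachable (return statement)
  L5: DEAD (after return at L4)
  L6: DEAD (after return at L4)
  L7: DEAD (after return at L4)
  L8: DEAD (after return at L4)
Return at L4, total lines = 8
Dead lines: L5 through L8
Count: 4

4


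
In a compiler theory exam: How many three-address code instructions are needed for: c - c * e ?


Expression: c - c * e
Generating three-address code (respecting * over +/- precedence):
  Instruction 1: t1 = c * e
  Instruction 2: t2 = c - t1
Total instructions: 2

2


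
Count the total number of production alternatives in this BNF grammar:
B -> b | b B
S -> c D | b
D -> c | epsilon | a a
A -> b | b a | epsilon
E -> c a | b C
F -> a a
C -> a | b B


Counting alternatives per rule:
  B: 2 alternative(s)
  S: 2 alternative(s)
  D: 3 alternative(s)
  A: 3 alternative(s)
  E: 2 alternative(s)
  F: 1 alternative(s)
  C: 2 alternative(s)
Sum: 2 + 2 + 3 + 3 + 2 + 1 + 2 = 15

15


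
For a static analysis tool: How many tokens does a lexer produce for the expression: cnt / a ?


Scanning 'cnt / a'
Token 1: 'cnt' -> identifier
Token 2: '/' -> operator
Token 3: 'a' -> identifier
Total tokens: 3

3


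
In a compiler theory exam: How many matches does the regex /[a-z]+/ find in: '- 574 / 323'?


Pattern: /[a-z]+/ (identifiers)
Input: '- 574 / 323'
Scanning for matches:
Total matches: 0

0


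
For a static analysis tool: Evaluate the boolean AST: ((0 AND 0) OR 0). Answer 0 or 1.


Step 1: Evaluate inner node
  0 AND 0 = 0
Step 2: Evaluate root node
  0 OR 0 = 0

0


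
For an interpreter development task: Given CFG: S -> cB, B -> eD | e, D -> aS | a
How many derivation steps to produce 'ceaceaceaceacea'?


Grammar: S -> cB, B -> eD | e, D -> aS | a
Deriving 'ceaceaceaceacea':
Step 1: S -> cB => cB
Step 2: B -> eD => ceD
Step 3: D -> aS => ceaS
Step 4: S -> cB => ceacB
Step 5: B -> eD => ceaceD
Step 6: D -> aS => ceaceaS
Step 7: S -> cB => ceaceacB
Step 8: B -> eD => ceaceaceD
Step 9: D -> aS => ceaceaceaS
Step 10: S -> cB => ceaceaceacB
Step 11: B -> eD => ceaceaceaceD
Step 12: D -> aS => ceaceaceaceaS
Step 13: S -> cB => ceaceaceaceacB
Step 14: B -> eD => ceaceaceaceaceD
Step 15: D -> a => ceaceaceaceacea
Total derivation steps: 15

15


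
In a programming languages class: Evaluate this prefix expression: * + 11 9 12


Parsing prefix expression: * + 11 9 12
Step 1: Innermost operation '+ 11 9'
  11 + 9 = 20
Step 2: Outer operation '* [20] 12'
  20 * 12 = 240

240
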